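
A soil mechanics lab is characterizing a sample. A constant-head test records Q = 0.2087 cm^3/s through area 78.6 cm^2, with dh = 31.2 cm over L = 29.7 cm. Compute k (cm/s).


Result: 0.002528 cm/s

Derivation:
Compute hydraulic gradient:
i = dh / L = 31.2 / 29.7 = 1.05051
Then apply Darcy's law:
k = Q / (A * i)
k = 0.2087 / (78.6 * 1.05051)
k = 0.2087 / 82.5697
k = 0.002528 cm/s


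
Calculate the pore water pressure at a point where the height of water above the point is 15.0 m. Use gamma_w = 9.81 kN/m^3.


Result: 147.15 kPa

Derivation:
Using u = gamma_w * h_w
u = 9.81 * 15.0
u = 147.15 kPa


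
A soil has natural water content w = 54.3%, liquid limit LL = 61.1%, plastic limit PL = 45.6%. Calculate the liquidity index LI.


First compute the plasticity index:
PI = LL - PL = 61.1 - 45.6 = 15.5
Then compute the liquidity index:
LI = (w - PL) / PI
LI = (54.3 - 45.6) / 15.5
LI = 0.561


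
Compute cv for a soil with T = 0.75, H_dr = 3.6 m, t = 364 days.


Result: 0.0267 m^2/day

Derivation:
Using cv = T * H_dr^2 / t
H_dr^2 = 3.6^2 = 12.96
cv = 0.75 * 12.96 / 364
cv = 0.0267 m^2/day


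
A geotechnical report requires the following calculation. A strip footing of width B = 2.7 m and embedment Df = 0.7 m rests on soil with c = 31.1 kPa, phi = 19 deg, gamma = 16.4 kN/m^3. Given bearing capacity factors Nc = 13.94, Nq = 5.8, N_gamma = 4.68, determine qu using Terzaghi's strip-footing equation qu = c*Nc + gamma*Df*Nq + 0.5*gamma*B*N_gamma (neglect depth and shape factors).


Compute qu = c*Nc + gamma*Df*Nq + 0.5*gamma*B*N_gamma
Term 1: 31.1 * 13.94 = 433.534
Term 2: 16.4 * 0.7 * 5.8 = 66.584
Term 3: 0.5 * 16.4 * 2.7 * 4.68 = 103.6152
qu = 433.534 + 66.584 + 103.6152
qu = 603.73 kPa


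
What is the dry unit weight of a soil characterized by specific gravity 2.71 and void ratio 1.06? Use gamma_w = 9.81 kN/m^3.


Using gamma_d = Gs * gamma_w / (1 + e)
gamma_d = 2.71 * 9.81 / (1 + 1.06)
gamma_d = 2.71 * 9.81 / 2.06
gamma_d = 12.905 kN/m^3


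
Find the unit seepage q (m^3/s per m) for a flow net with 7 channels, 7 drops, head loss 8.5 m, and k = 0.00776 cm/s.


Convert k to m/s for unit consistency with H:
k = 0.00776 cm/s = 0.00776 / 100 m/s = 7.76e-05 m/s
Using q = k * H * Nf / Nd
Nf / Nd = 7 / 7 = 1.0
q = 7.76e-05 * 8.5 * 1.0
q = 0.0006596 m^3/s per m


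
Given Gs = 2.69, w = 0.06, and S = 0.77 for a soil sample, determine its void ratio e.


Using the relation e = Gs * w / S
e = 2.69 * 0.06 / 0.77
e = 0.2096


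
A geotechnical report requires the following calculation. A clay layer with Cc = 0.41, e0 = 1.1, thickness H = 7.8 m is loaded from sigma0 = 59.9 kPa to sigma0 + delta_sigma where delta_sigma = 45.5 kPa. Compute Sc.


Result: 0.3737 m

Derivation:
Using Sc = Cc * H / (1 + e0) * log10((sigma0 + delta_sigma) / sigma0)
Stress ratio = (59.9 + 45.5) / 59.9 = 1.7596
log10(1.7596) = 0.245414
Cc * H / (1 + e0) = 0.41 * 7.8 / (1 + 1.1) = 1.52286
Sc = 1.52286 * 0.245414
Sc = 0.3737 m


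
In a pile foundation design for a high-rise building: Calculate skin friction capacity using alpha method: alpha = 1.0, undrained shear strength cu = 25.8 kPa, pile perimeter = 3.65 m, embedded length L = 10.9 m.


Using Qs = alpha * cu * perimeter * L
Qs = 1.0 * 25.8 * 3.65 * 10.9
Qs = 1026.45 kN


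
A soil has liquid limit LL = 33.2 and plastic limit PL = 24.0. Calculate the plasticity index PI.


Result: 9.2

Derivation:
Using PI = LL - PL
PI = 33.2 - 24.0
PI = 9.2


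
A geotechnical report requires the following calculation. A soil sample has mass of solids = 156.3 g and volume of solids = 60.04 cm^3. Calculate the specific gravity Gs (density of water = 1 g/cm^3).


Using Gs = m_s / (V_s * rho_w)
Since rho_w = 1 g/cm^3:
Gs = 156.3 / 60.04
Gs = 2.603


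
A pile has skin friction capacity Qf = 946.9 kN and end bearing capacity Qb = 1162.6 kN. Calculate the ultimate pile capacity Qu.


Result: 2109.5 kN

Derivation:
Using Qu = Qf + Qb
Qu = 946.9 + 1162.6
Qu = 2109.5 kN


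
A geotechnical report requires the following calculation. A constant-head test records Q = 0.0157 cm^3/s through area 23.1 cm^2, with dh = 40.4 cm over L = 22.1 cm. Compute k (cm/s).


Result: 0.000372 cm/s

Derivation:
Compute hydraulic gradient:
i = dh / L = 40.4 / 22.1 = 1.82805
Then apply Darcy's law:
k = Q / (A * i)
k = 0.0157 / (23.1 * 1.82805)
k = 0.0157 / 42.2281
k = 0.000372 cm/s


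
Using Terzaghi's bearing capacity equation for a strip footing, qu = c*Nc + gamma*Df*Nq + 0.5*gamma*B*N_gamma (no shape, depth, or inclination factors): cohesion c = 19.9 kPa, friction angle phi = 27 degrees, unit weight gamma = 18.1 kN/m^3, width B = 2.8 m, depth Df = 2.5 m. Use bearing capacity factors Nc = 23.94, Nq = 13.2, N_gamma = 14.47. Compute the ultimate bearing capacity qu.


Compute qu = c*Nc + gamma*Df*Nq + 0.5*gamma*B*N_gamma
Term 1: 19.9 * 23.94 = 476.406
Term 2: 18.1 * 2.5 * 13.2 = 597.3
Term 3: 0.5 * 18.1 * 2.8 * 14.47 = 366.6698
qu = 476.406 + 597.3 + 366.6698
qu = 1440.38 kPa


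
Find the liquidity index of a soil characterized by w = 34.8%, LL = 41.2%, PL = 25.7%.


Result: 0.587

Derivation:
First compute the plasticity index:
PI = LL - PL = 41.2 - 25.7 = 15.5
Then compute the liquidity index:
LI = (w - PL) / PI
LI = (34.8 - 25.7) / 15.5
LI = 0.587


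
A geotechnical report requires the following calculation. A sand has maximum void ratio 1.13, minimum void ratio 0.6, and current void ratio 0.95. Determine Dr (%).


Using Dr = (e_max - e) / (e_max - e_min) * 100
e_max - e = 1.13 - 0.95 = 0.18
e_max - e_min = 1.13 - 0.6 = 0.53
Dr = 0.18 / 0.53 * 100
Dr = 33.96 %


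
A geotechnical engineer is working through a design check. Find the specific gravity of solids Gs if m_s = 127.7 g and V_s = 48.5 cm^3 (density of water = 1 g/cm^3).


Result: 2.633

Derivation:
Using Gs = m_s / (V_s * rho_w)
Since rho_w = 1 g/cm^3:
Gs = 127.7 / 48.5
Gs = 2.633


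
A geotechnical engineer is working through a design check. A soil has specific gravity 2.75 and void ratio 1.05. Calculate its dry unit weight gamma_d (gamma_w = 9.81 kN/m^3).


Using gamma_d = Gs * gamma_w / (1 + e)
gamma_d = 2.75 * 9.81 / (1 + 1.05)
gamma_d = 2.75 * 9.81 / 2.05
gamma_d = 13.16 kN/m^3


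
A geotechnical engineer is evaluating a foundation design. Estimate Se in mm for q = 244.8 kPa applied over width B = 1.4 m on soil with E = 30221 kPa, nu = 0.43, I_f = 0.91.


Using Se = q * B * (1 - nu^2) * I_f / E
1 - nu^2 = 1 - 0.43^2 = 0.8151
Se = 244.8 * 1.4 * 0.8151 * 0.91 / 30221
Se = 0.008412 m
Convert to mm: Se = 0.008412 * 1000 = 8.412 mm


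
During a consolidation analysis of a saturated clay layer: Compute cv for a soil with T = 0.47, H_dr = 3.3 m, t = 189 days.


Using cv = T * H_dr^2 / t
H_dr^2 = 3.3^2 = 10.89
cv = 0.47 * 10.89 / 189
cv = 0.02708 m^2/day


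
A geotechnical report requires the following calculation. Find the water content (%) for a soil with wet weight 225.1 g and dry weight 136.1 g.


Using w = (m_wet - m_dry) / m_dry * 100
m_wet - m_dry = 225.1 - 136.1 = 89.0 g
w = 89.0 / 136.1 * 100
w = 65.39 %


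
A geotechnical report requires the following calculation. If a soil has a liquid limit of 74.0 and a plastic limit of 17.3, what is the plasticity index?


Using PI = LL - PL
PI = 74.0 - 17.3
PI = 56.7


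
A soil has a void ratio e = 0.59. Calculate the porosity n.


Using the relation n = e / (1 + e)
n = 0.59 / (1 + 0.59)
n = 0.59 / 1.59
n = 0.3711


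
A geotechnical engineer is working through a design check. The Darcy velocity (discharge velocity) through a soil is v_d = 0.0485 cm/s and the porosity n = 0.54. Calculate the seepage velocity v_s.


Result: 0.08981 cm/s

Derivation:
Using v_s = v_d / n
v_s = 0.0485 / 0.54
v_s = 0.08981 cm/s


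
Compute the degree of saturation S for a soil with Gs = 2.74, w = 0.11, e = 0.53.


Result: 0.5687

Derivation:
Using S = Gs * w / e
S = 2.74 * 0.11 / 0.53
S = 0.5687


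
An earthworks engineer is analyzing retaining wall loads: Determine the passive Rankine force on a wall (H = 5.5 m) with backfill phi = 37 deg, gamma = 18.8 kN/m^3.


Compute passive earth pressure coefficient:
Kp = tan^2(45 + phi/2) = tan^2(63.5) = 4.022791
Compute passive force:
Pp = 0.5 * Kp * gamma * H^2
Pp = 0.5 * 4.022791 * 18.8 * 5.5^2
Pp = 1143.88 kN/m


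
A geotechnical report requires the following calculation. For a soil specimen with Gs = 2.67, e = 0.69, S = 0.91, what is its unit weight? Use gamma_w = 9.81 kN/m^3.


Result: 19.143 kN/m^3

Derivation:
Using gamma = gamma_w * (Gs + S*e) / (1 + e)
Numerator: Gs + S*e = 2.67 + 0.91*0.69 = 3.2979
Denominator: 1 + e = 1 + 0.69 = 1.69
gamma = 9.81 * 3.2979 / 1.69
gamma = 19.143 kN/m^3


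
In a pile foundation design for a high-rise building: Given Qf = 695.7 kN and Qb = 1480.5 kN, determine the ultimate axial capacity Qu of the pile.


Using Qu = Qf + Qb
Qu = 695.7 + 1480.5
Qu = 2176.2 kN


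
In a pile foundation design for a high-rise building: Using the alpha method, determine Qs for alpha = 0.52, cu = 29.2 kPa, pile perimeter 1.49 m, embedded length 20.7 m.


Using Qs = alpha * cu * perimeter * L
Qs = 0.52 * 29.2 * 1.49 * 20.7
Qs = 468.32 kN


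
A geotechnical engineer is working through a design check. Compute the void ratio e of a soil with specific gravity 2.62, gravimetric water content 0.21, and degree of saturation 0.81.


Using the relation e = Gs * w / S
e = 2.62 * 0.21 / 0.81
e = 0.6793


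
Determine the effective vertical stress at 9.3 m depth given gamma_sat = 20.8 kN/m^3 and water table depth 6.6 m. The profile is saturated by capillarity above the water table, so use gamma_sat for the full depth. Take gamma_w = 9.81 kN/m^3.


Total stress = gamma_sat * depth
sigma = 20.8 * 9.3 = 193.44 kPa
Pore water pressure u = gamma_w * (depth - d_wt)
u = 9.81 * (9.3 - 6.6) = 26.487 kPa
Effective stress = sigma - u
sigma' = 193.44 - 26.487 = 166.95 kPa


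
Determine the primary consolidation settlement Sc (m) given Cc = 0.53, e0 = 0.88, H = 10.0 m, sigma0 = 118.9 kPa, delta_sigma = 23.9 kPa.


Using Sc = Cc * H / (1 + e0) * log10((sigma0 + delta_sigma) / sigma0)
Stress ratio = (118.9 + 23.9) / 118.9 = 1.20101
log10(1.20101) = 0.0795464
Cc * H / (1 + e0) = 0.53 * 10.0 / (1 + 0.88) = 2.81915
Sc = 2.81915 * 0.0795464
Sc = 0.2243 m


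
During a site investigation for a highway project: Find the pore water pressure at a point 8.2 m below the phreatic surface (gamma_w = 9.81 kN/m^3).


Using u = gamma_w * h_w
u = 9.81 * 8.2
u = 80.44 kPa


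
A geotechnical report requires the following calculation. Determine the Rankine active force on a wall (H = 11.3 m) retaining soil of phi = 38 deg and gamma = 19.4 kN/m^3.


Compute active earth pressure coefficient:
Ka = tan^2(45 - phi/2) = tan^2(26.0) = 0.237883
Compute active force:
Pa = 0.5 * Ka * gamma * H^2
Pa = 0.5 * 0.237883 * 19.4 * 11.3^2
Pa = 294.64 kN/m


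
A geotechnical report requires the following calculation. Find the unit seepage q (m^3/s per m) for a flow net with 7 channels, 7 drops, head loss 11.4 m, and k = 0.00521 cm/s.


Convert k to m/s for unit consistency with H:
k = 0.00521 cm/s = 0.00521 / 100 m/s = 5.21e-05 m/s
Using q = k * H * Nf / Nd
Nf / Nd = 7 / 7 = 1.0
q = 5.21e-05 * 11.4 * 1.0
q = 0.0005939 m^3/s per m


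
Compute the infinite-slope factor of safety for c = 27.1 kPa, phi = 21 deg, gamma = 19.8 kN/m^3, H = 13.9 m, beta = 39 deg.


Using Fs = c / (gamma*H*sin(beta)*cos(beta)) + tan(phi)/tan(beta)
Cohesion contribution = 27.1 / (19.8*13.9*sin(39)*cos(39))
Cohesion contribution = 0.201333
Friction contribution = tan(21)/tan(39) = 0.474033
Fs = 0.201333 + 0.474033
Fs = 0.675


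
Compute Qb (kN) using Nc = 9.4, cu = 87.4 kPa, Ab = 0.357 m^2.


Result: 293.3 kN

Derivation:
Using Qb = Nc * cu * Ab
Qb = 9.4 * 87.4 * 0.357
Qb = 293.3 kN


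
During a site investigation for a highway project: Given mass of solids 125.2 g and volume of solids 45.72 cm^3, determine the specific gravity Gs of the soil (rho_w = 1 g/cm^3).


Result: 2.738

Derivation:
Using Gs = m_s / (V_s * rho_w)
Since rho_w = 1 g/cm^3:
Gs = 125.2 / 45.72
Gs = 2.738


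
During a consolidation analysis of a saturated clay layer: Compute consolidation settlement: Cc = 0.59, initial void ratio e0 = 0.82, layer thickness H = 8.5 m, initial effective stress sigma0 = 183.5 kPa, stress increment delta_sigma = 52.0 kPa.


Using Sc = Cc * H / (1 + e0) * log10((sigma0 + delta_sigma) / sigma0)
Stress ratio = (183.5 + 52.0) / 183.5 = 1.28338
log10(1.28338) = 0.108355
Cc * H / (1 + e0) = 0.59 * 8.5 / (1 + 0.82) = 2.75549
Sc = 2.75549 * 0.108355
Sc = 0.2986 m


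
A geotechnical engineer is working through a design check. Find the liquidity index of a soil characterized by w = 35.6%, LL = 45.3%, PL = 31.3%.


First compute the plasticity index:
PI = LL - PL = 45.3 - 31.3 = 14.0
Then compute the liquidity index:
LI = (w - PL) / PI
LI = (35.6 - 31.3) / 14.0
LI = 0.307


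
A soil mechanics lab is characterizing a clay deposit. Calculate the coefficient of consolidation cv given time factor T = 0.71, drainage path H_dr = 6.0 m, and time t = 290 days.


Result: 0.08814 m^2/day

Derivation:
Using cv = T * H_dr^2 / t
H_dr^2 = 6.0^2 = 36.0
cv = 0.71 * 36.0 / 290
cv = 0.08814 m^2/day


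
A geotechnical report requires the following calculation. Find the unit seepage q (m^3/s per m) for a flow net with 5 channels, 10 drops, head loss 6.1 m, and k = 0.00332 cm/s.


Result: 0.0001013 m^3/s per m

Derivation:
Convert k to m/s for unit consistency with H:
k = 0.00332 cm/s = 0.00332 / 100 m/s = 3.32e-05 m/s
Using q = k * H * Nf / Nd
Nf / Nd = 5 / 10 = 0.5
q = 3.32e-05 * 6.1 * 0.5
q = 0.0001013 m^3/s per m


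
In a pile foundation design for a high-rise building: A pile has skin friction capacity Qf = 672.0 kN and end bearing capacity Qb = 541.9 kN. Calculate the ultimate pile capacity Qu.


Using Qu = Qf + Qb
Qu = 672.0 + 541.9
Qu = 1213.9 kN


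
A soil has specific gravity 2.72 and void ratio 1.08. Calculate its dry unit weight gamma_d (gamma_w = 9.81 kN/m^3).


Result: 12.828 kN/m^3

Derivation:
Using gamma_d = Gs * gamma_w / (1 + e)
gamma_d = 2.72 * 9.81 / (1 + 1.08)
gamma_d = 2.72 * 9.81 / 2.08
gamma_d = 12.828 kN/m^3


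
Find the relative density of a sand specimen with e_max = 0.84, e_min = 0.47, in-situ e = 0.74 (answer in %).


Result: 27.03 %

Derivation:
Using Dr = (e_max - e) / (e_max - e_min) * 100
e_max - e = 0.84 - 0.74 = 0.1
e_max - e_min = 0.84 - 0.47 = 0.37
Dr = 0.1 / 0.37 * 100
Dr = 27.03 %


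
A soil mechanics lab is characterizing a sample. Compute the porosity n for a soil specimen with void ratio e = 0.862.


Result: 0.4629

Derivation:
Using the relation n = e / (1 + e)
n = 0.862 / (1 + 0.862)
n = 0.862 / 1.862
n = 0.4629


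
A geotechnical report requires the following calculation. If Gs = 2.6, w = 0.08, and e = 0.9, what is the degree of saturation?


Result: 0.2311

Derivation:
Using S = Gs * w / e
S = 2.6 * 0.08 / 0.9
S = 0.2311


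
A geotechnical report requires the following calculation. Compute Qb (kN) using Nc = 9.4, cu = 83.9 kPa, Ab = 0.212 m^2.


Result: 167.2 kN

Derivation:
Using Qb = Nc * cu * Ab
Qb = 9.4 * 83.9 * 0.212
Qb = 167.2 kN


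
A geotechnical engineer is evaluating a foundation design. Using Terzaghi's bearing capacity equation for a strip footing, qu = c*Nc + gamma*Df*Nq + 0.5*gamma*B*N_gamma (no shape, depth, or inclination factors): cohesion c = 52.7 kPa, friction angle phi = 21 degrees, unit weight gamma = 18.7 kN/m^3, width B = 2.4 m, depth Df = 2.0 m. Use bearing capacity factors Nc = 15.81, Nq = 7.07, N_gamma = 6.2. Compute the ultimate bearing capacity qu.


Compute qu = c*Nc + gamma*Df*Nq + 0.5*gamma*B*N_gamma
Term 1: 52.7 * 15.81 = 833.187
Term 2: 18.7 * 2.0 * 7.07 = 264.418
Term 3: 0.5 * 18.7 * 2.4 * 6.2 = 139.128
qu = 833.187 + 264.418 + 139.128
qu = 1236.73 kPa


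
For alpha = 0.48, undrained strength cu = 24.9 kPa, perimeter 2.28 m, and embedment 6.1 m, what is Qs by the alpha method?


Using Qs = alpha * cu * perimeter * L
Qs = 0.48 * 24.9 * 2.28 * 6.1
Qs = 166.23 kN


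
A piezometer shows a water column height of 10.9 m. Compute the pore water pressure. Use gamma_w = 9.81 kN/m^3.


Result: 106.93 kPa

Derivation:
Using u = gamma_w * h_w
u = 9.81 * 10.9
u = 106.93 kPa


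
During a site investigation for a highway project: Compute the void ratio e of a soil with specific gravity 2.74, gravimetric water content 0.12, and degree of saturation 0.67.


Using the relation e = Gs * w / S
e = 2.74 * 0.12 / 0.67
e = 0.4907


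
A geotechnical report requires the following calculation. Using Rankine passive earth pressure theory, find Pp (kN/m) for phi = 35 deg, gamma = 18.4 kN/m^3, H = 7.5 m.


Compute passive earth pressure coefficient:
Kp = tan^2(45 + phi/2) = tan^2(62.5) = 3.690172
Compute passive force:
Pp = 0.5 * Kp * gamma * H^2
Pp = 0.5 * 3.690172 * 18.4 * 7.5^2
Pp = 1909.66 kN/m


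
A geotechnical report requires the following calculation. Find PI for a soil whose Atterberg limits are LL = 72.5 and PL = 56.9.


Using PI = LL - PL
PI = 72.5 - 56.9
PI = 15.6


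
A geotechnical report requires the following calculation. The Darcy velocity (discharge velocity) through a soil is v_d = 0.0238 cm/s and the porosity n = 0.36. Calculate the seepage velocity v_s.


Result: 0.06611 cm/s

Derivation:
Using v_s = v_d / n
v_s = 0.0238 / 0.36
v_s = 0.06611 cm/s


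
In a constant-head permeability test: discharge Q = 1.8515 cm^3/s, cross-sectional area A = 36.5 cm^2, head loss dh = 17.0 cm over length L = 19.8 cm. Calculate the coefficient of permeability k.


Result: 0.059081 cm/s

Derivation:
Compute hydraulic gradient:
i = dh / L = 17.0 / 19.8 = 0.858586
Then apply Darcy's law:
k = Q / (A * i)
k = 1.8515 / (36.5 * 0.858586)
k = 1.8515 / 31.3384
k = 0.059081 cm/s


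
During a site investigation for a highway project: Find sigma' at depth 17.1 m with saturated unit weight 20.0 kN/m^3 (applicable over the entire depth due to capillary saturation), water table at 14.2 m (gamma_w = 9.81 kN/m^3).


Total stress = gamma_sat * depth
sigma = 20.0 * 17.1 = 342.0 kPa
Pore water pressure u = gamma_w * (depth - d_wt)
u = 9.81 * (17.1 - 14.2) = 28.449 kPa
Effective stress = sigma - u
sigma' = 342.0 - 28.449 = 313.55 kPa


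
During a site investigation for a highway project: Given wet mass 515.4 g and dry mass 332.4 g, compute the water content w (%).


Using w = (m_wet - m_dry) / m_dry * 100
m_wet - m_dry = 515.4 - 332.4 = 183.0 g
w = 183.0 / 332.4 * 100
w = 55.05 %


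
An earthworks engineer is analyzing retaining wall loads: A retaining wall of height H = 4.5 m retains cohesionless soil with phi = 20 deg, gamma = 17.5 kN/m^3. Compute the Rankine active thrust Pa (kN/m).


Result: 86.87 kN/m

Derivation:
Compute active earth pressure coefficient:
Ka = tan^2(45 - phi/2) = tan^2(35.0) = 0.490291
Compute active force:
Pa = 0.5 * Ka * gamma * H^2
Pa = 0.5 * 0.490291 * 17.5 * 4.5^2
Pa = 86.87 kN/m


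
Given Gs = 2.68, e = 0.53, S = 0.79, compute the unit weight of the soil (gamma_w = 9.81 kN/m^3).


Using gamma = gamma_w * (Gs + S*e) / (1 + e)
Numerator: Gs + S*e = 2.68 + 0.79*0.53 = 3.0987
Denominator: 1 + e = 1 + 0.53 = 1.53
gamma = 9.81 * 3.0987 / 1.53
gamma = 19.868 kN/m^3


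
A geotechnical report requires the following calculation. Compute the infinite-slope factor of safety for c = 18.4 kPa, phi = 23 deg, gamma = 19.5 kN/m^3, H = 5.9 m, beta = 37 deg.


Using Fs = c / (gamma*H*sin(beta)*cos(beta)) + tan(phi)/tan(beta)
Cohesion contribution = 18.4 / (19.5*5.9*sin(37)*cos(37))
Cohesion contribution = 0.332751
Friction contribution = tan(23)/tan(37) = 0.563297
Fs = 0.332751 + 0.563297
Fs = 0.896


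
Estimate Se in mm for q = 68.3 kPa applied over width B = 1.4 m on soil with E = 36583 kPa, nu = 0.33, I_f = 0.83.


Using Se = q * B * (1 - nu^2) * I_f / E
1 - nu^2 = 1 - 0.33^2 = 0.8911
Se = 68.3 * 1.4 * 0.8911 * 0.83 / 36583
Se = 0.001933 m
Convert to mm: Se = 0.001933 * 1000 = 1.933 mm


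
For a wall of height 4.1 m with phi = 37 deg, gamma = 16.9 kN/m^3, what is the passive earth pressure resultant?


Result: 571.42 kN/m

Derivation:
Compute passive earth pressure coefficient:
Kp = tan^2(45 + phi/2) = tan^2(63.5) = 4.022791
Compute passive force:
Pp = 0.5 * Kp * gamma * H^2
Pp = 0.5 * 4.022791 * 16.9 * 4.1^2
Pp = 571.42 kN/m


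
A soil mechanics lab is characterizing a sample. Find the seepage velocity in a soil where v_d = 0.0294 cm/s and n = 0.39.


Result: 0.07538 cm/s

Derivation:
Using v_s = v_d / n
v_s = 0.0294 / 0.39
v_s = 0.07538 cm/s


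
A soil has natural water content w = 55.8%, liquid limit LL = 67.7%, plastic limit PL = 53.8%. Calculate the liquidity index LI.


First compute the plasticity index:
PI = LL - PL = 67.7 - 53.8 = 13.9
Then compute the liquidity index:
LI = (w - PL) / PI
LI = (55.8 - 53.8) / 13.9
LI = 0.144


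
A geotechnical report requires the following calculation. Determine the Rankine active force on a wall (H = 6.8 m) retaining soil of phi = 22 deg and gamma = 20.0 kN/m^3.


Compute active earth pressure coefficient:
Ka = tan^2(45 - phi/2) = tan^2(34.0) = 0.454962
Compute active force:
Pa = 0.5 * Ka * gamma * H^2
Pa = 0.5 * 0.454962 * 20.0 * 6.8^2
Pa = 210.37 kN/m


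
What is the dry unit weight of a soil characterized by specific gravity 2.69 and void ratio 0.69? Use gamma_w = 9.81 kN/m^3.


Using gamma_d = Gs * gamma_w / (1 + e)
gamma_d = 2.69 * 9.81 / (1 + 0.69)
gamma_d = 2.69 * 9.81 / 1.69
gamma_d = 15.615 kN/m^3


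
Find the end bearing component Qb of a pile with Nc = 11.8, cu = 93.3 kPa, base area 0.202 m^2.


Result: 222.39 kN

Derivation:
Using Qb = Nc * cu * Ab
Qb = 11.8 * 93.3 * 0.202
Qb = 222.39 kN


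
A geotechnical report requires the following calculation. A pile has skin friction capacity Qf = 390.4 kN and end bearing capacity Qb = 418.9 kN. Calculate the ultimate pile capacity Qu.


Using Qu = Qf + Qb
Qu = 390.4 + 418.9
Qu = 809.3 kN


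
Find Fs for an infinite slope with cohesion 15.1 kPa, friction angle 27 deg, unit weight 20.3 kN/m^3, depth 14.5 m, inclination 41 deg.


Using Fs = c / (gamma*H*sin(beta)*cos(beta)) + tan(phi)/tan(beta)
Cohesion contribution = 15.1 / (20.3*14.5*sin(41)*cos(41))
Cohesion contribution = 0.103607
Friction contribution = tan(27)/tan(41) = 0.586142
Fs = 0.103607 + 0.586142
Fs = 0.69


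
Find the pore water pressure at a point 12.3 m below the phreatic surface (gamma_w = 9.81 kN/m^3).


Result: 120.66 kPa

Derivation:
Using u = gamma_w * h_w
u = 9.81 * 12.3
u = 120.66 kPa


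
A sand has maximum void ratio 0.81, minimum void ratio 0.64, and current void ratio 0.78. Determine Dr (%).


Using Dr = (e_max - e) / (e_max - e_min) * 100
e_max - e = 0.81 - 0.78 = 0.03
e_max - e_min = 0.81 - 0.64 = 0.17
Dr = 0.03 / 0.17 * 100
Dr = 17.65 %


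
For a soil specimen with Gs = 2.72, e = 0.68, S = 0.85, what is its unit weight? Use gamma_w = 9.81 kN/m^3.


Using gamma = gamma_w * (Gs + S*e) / (1 + e)
Numerator: Gs + S*e = 2.72 + 0.85*0.68 = 3.298
Denominator: 1 + e = 1 + 0.68 = 1.68
gamma = 9.81 * 3.298 / 1.68
gamma = 19.258 kN/m^3


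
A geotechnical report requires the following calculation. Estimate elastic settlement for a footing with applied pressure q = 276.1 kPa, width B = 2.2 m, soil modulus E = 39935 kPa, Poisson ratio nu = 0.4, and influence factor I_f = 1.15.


Using Se = q * B * (1 - nu^2) * I_f / E
1 - nu^2 = 1 - 0.4^2 = 0.84
Se = 276.1 * 2.2 * 0.84 * 1.15 / 39935
Se = 0.014693 m
Convert to mm: Se = 0.014693 * 1000 = 14.693 mm


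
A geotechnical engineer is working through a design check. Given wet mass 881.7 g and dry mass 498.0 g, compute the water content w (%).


Using w = (m_wet - m_dry) / m_dry * 100
m_wet - m_dry = 881.7 - 498.0 = 383.7 g
w = 383.7 / 498.0 * 100
w = 77.05 %


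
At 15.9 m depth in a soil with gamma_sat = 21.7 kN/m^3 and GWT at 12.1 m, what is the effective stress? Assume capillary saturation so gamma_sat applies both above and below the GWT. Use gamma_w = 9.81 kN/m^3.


Total stress = gamma_sat * depth
sigma = 21.7 * 15.9 = 345.03 kPa
Pore water pressure u = gamma_w * (depth - d_wt)
u = 9.81 * (15.9 - 12.1) = 37.278 kPa
Effective stress = sigma - u
sigma' = 345.03 - 37.278 = 307.75 kPa


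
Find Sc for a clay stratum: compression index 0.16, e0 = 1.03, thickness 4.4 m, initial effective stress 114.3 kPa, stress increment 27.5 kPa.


Using Sc = Cc * H / (1 + e0) * log10((sigma0 + delta_sigma) / sigma0)
Stress ratio = (114.3 + 27.5) / 114.3 = 1.24059
log10(1.24059) = 0.09363
Cc * H / (1 + e0) = 0.16 * 4.4 / (1 + 1.03) = 0.346798
Sc = 0.346798 * 0.09363
Sc = 0.0325 m


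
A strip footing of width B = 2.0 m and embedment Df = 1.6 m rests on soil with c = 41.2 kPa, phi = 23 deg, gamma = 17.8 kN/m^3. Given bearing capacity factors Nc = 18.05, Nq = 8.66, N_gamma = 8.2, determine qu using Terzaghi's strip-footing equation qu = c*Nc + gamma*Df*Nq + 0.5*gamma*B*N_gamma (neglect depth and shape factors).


Compute qu = c*Nc + gamma*Df*Nq + 0.5*gamma*B*N_gamma
Term 1: 41.2 * 18.05 = 743.66
Term 2: 17.8 * 1.6 * 8.66 = 246.6368
Term 3: 0.5 * 17.8 * 2.0 * 8.2 = 145.96
qu = 743.66 + 246.6368 + 145.96
qu = 1136.26 kPa


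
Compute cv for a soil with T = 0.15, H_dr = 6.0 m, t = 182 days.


Result: 0.02967 m^2/day

Derivation:
Using cv = T * H_dr^2 / t
H_dr^2 = 6.0^2 = 36.0
cv = 0.15 * 36.0 / 182
cv = 0.02967 m^2/day


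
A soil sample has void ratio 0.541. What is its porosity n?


Using the relation n = e / (1 + e)
n = 0.541 / (1 + 0.541)
n = 0.541 / 1.541
n = 0.3511


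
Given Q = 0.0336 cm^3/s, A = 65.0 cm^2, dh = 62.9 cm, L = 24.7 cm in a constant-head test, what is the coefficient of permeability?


Compute hydraulic gradient:
i = dh / L = 62.9 / 24.7 = 2.54656
Then apply Darcy's law:
k = Q / (A * i)
k = 0.0336 / (65.0 * 2.54656)
k = 0.0336 / 165.526
k = 0.000203 cm/s


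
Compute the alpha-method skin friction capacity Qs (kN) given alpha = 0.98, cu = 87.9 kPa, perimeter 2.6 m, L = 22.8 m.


Using Qs = alpha * cu * perimeter * L
Qs = 0.98 * 87.9 * 2.6 * 22.8
Qs = 5106.5 kN


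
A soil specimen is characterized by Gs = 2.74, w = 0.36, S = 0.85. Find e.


Result: 1.1605

Derivation:
Using the relation e = Gs * w / S
e = 2.74 * 0.36 / 0.85
e = 1.1605


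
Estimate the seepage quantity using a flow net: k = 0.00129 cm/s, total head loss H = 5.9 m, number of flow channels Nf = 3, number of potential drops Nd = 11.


Convert k to m/s for unit consistency with H:
k = 0.00129 cm/s = 0.00129 / 100 m/s = 1.29e-05 m/s
Using q = k * H * Nf / Nd
Nf / Nd = 3 / 11 = 0.2727
q = 1.29e-05 * 5.9 * 0.2727
q = 2.076e-05 m^3/s per m


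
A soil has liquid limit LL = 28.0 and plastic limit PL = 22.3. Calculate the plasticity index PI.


Using PI = LL - PL
PI = 28.0 - 22.3
PI = 5.7


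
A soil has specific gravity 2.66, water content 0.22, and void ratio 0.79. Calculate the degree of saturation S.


Using S = Gs * w / e
S = 2.66 * 0.22 / 0.79
S = 0.7408


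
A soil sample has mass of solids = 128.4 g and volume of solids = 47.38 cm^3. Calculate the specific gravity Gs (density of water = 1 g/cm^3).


Using Gs = m_s / (V_s * rho_w)
Since rho_w = 1 g/cm^3:
Gs = 128.4 / 47.38
Gs = 2.71


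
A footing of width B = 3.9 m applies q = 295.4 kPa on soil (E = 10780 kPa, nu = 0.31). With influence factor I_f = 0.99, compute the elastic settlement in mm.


Result: 95.634 mm

Derivation:
Using Se = q * B * (1 - nu^2) * I_f / E
1 - nu^2 = 1 - 0.31^2 = 0.9039
Se = 295.4 * 3.9 * 0.9039 * 0.99 / 10780
Se = 0.095634 m
Convert to mm: Se = 0.095634 * 1000 = 95.634 mm


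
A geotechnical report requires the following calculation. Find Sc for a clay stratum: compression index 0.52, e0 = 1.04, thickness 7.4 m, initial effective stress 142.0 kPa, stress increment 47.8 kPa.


Using Sc = Cc * H / (1 + e0) * log10((sigma0 + delta_sigma) / sigma0)
Stress ratio = (142.0 + 47.8) / 142.0 = 1.33662
log10(1.33662) = 0.126008
Cc * H / (1 + e0) = 0.52 * 7.4 / (1 + 1.04) = 1.88627
Sc = 1.88627 * 0.126008
Sc = 0.2377 m


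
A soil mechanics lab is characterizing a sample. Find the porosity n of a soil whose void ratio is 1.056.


Result: 0.5136

Derivation:
Using the relation n = e / (1 + e)
n = 1.056 / (1 + 1.056)
n = 1.056 / 2.056
n = 0.5136


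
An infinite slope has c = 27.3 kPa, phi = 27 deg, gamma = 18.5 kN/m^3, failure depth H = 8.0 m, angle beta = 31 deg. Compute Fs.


Result: 1.266

Derivation:
Using Fs = c / (gamma*H*sin(beta)*cos(beta)) + tan(phi)/tan(beta)
Cohesion contribution = 27.3 / (18.5*8.0*sin(31)*cos(31))
Cohesion contribution = 0.417827
Friction contribution = tan(27)/tan(31) = 0.847993
Fs = 0.417827 + 0.847993
Fs = 1.266


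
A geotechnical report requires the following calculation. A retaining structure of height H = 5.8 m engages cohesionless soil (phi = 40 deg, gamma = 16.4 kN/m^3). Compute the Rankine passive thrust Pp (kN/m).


Result: 1268.6 kN/m

Derivation:
Compute passive earth pressure coefficient:
Kp = tan^2(45 + phi/2) = tan^2(65.0) = 4.59891
Compute passive force:
Pp = 0.5 * Kp * gamma * H^2
Pp = 0.5 * 4.59891 * 16.4 * 5.8^2
Pp = 1268.6 kN/m


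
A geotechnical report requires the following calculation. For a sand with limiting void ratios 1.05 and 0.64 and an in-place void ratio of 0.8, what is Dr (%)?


Using Dr = (e_max - e) / (e_max - e_min) * 100
e_max - e = 1.05 - 0.8 = 0.25
e_max - e_min = 1.05 - 0.64 = 0.41
Dr = 0.25 / 0.41 * 100
Dr = 60.98 %


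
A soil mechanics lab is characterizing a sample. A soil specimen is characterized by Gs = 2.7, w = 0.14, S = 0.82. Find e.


Using the relation e = Gs * w / S
e = 2.7 * 0.14 / 0.82
e = 0.461


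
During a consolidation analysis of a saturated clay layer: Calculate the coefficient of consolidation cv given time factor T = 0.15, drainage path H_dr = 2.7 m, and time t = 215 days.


Using cv = T * H_dr^2 / t
H_dr^2 = 2.7^2 = 7.29
cv = 0.15 * 7.29 / 215
cv = 0.00509 m^2/day


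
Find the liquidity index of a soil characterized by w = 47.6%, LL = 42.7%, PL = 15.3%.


Result: 1.179

Derivation:
First compute the plasticity index:
PI = LL - PL = 42.7 - 15.3 = 27.4
Then compute the liquidity index:
LI = (w - PL) / PI
LI = (47.6 - 15.3) / 27.4
LI = 1.179


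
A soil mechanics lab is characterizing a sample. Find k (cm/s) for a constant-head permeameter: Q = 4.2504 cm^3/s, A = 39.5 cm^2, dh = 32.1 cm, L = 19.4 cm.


Compute hydraulic gradient:
i = dh / L = 32.1 / 19.4 = 1.65464
Then apply Darcy's law:
k = Q / (A * i)
k = 4.2504 / (39.5 * 1.65464)
k = 4.2504 / 65.3582
k = 0.065032 cm/s


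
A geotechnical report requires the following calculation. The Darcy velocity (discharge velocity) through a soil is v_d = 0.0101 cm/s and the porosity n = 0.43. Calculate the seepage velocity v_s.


Result: 0.02349 cm/s

Derivation:
Using v_s = v_d / n
v_s = 0.0101 / 0.43
v_s = 0.02349 cm/s


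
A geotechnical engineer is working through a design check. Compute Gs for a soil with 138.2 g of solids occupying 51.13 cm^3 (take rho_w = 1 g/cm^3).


Result: 2.703

Derivation:
Using Gs = m_s / (V_s * rho_w)
Since rho_w = 1 g/cm^3:
Gs = 138.2 / 51.13
Gs = 2.703


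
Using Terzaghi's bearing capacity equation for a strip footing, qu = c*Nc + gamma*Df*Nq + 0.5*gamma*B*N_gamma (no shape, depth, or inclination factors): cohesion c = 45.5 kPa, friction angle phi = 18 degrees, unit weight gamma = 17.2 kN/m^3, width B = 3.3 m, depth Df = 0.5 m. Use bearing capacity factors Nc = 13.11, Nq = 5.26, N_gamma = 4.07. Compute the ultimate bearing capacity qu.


Compute qu = c*Nc + gamma*Df*Nq + 0.5*gamma*B*N_gamma
Term 1: 45.5 * 13.11 = 596.505
Term 2: 17.2 * 0.5 * 5.26 = 45.236
Term 3: 0.5 * 17.2 * 3.3 * 4.07 = 115.5066
qu = 596.505 + 45.236 + 115.5066
qu = 757.25 kPa


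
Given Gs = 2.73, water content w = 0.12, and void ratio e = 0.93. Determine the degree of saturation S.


Using S = Gs * w / e
S = 2.73 * 0.12 / 0.93
S = 0.3523


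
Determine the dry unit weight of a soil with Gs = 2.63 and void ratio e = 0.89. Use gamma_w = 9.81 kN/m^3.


Result: 13.651 kN/m^3

Derivation:
Using gamma_d = Gs * gamma_w / (1 + e)
gamma_d = 2.63 * 9.81 / (1 + 0.89)
gamma_d = 2.63 * 9.81 / 1.89
gamma_d = 13.651 kN/m^3


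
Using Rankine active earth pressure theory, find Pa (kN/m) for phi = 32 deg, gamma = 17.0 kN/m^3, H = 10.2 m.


Result: 271.72 kN/m

Derivation:
Compute active earth pressure coefficient:
Ka = tan^2(45 - phi/2) = tan^2(29.0) = 0.307259
Compute active force:
Pa = 0.5 * Ka * gamma * H^2
Pa = 0.5 * 0.307259 * 17.0 * 10.2^2
Pa = 271.72 kN/m


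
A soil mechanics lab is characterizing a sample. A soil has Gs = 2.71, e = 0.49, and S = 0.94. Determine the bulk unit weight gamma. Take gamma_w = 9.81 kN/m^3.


Using gamma = gamma_w * (Gs + S*e) / (1 + e)
Numerator: Gs + S*e = 2.71 + 0.94*0.49 = 3.1706
Denominator: 1 + e = 1 + 0.49 = 1.49
gamma = 9.81 * 3.1706 / 1.49
gamma = 20.875 kN/m^3


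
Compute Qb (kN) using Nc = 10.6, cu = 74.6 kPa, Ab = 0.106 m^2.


Result: 83.82 kN

Derivation:
Using Qb = Nc * cu * Ab
Qb = 10.6 * 74.6 * 0.106
Qb = 83.82 kN


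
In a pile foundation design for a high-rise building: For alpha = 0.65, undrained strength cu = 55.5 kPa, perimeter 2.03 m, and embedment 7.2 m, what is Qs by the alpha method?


Using Qs = alpha * cu * perimeter * L
Qs = 0.65 * 55.5 * 2.03 * 7.2
Qs = 527.27 kN


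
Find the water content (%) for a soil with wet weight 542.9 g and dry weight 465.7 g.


Using w = (m_wet - m_dry) / m_dry * 100
m_wet - m_dry = 542.9 - 465.7 = 77.2 g
w = 77.2 / 465.7 * 100
w = 16.58 %


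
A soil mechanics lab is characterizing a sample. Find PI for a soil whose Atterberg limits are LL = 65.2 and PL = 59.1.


Result: 6.1

Derivation:
Using PI = LL - PL
PI = 65.2 - 59.1
PI = 6.1


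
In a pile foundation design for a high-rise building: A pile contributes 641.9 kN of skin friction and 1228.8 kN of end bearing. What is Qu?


Using Qu = Qf + Qb
Qu = 641.9 + 1228.8
Qu = 1870.7 kN


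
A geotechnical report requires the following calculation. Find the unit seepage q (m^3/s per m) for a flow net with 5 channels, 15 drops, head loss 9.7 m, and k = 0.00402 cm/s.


Convert k to m/s for unit consistency with H:
k = 0.00402 cm/s = 0.00402 / 100 m/s = 4.02e-05 m/s
Using q = k * H * Nf / Nd
Nf / Nd = 5 / 15 = 0.3333
q = 4.02e-05 * 9.7 * 0.3333
q = 0.00013 m^3/s per m


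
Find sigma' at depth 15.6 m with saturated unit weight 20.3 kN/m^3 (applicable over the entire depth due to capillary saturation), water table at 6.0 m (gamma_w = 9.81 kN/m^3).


Total stress = gamma_sat * depth
sigma = 20.3 * 15.6 = 316.68 kPa
Pore water pressure u = gamma_w * (depth - d_wt)
u = 9.81 * (15.6 - 6.0) = 94.176 kPa
Effective stress = sigma - u
sigma' = 316.68 - 94.176 = 222.5 kPa


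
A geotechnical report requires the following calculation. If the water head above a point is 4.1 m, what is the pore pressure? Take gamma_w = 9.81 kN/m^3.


Result: 40.22 kPa

Derivation:
Using u = gamma_w * h_w
u = 9.81 * 4.1
u = 40.22 kPa


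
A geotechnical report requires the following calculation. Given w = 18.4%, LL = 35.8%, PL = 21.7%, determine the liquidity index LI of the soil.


Result: -0.234

Derivation:
First compute the plasticity index:
PI = LL - PL = 35.8 - 21.7 = 14.1
Then compute the liquidity index:
LI = (w - PL) / PI
LI = (18.4 - 21.7) / 14.1
LI = -0.234


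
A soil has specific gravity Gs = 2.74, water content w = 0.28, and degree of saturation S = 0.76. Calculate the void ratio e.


Using the relation e = Gs * w / S
e = 2.74 * 0.28 / 0.76
e = 1.0095


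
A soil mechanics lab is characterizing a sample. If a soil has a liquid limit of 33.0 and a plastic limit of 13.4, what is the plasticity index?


Result: 19.6

Derivation:
Using PI = LL - PL
PI = 33.0 - 13.4
PI = 19.6


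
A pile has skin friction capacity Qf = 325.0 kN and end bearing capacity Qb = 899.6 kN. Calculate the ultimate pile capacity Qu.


Result: 1224.6 kN

Derivation:
Using Qu = Qf + Qb
Qu = 325.0 + 899.6
Qu = 1224.6 kN


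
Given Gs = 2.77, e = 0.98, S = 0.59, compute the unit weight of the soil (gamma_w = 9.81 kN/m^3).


Using gamma = gamma_w * (Gs + S*e) / (1 + e)
Numerator: Gs + S*e = 2.77 + 0.59*0.98 = 3.3482
Denominator: 1 + e = 1 + 0.98 = 1.98
gamma = 9.81 * 3.3482 / 1.98
gamma = 16.589 kN/m^3


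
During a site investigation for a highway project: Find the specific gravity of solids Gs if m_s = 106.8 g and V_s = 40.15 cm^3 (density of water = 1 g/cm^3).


Using Gs = m_s / (V_s * rho_w)
Since rho_w = 1 g/cm^3:
Gs = 106.8 / 40.15
Gs = 2.66


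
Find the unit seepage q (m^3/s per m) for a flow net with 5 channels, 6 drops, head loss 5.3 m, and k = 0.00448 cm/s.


Convert k to m/s for unit consistency with H:
k = 0.00448 cm/s = 0.00448 / 100 m/s = 4.48e-05 m/s
Using q = k * H * Nf / Nd
Nf / Nd = 5 / 6 = 0.8333
q = 4.48e-05 * 5.3 * 0.8333
q = 0.0001979 m^3/s per m


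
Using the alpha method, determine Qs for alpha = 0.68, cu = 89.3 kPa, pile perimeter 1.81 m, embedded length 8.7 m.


Result: 956.22 kN

Derivation:
Using Qs = alpha * cu * perimeter * L
Qs = 0.68 * 89.3 * 1.81 * 8.7
Qs = 956.22 kN


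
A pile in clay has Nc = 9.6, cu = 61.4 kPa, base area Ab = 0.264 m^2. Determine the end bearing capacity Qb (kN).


Using Qb = Nc * cu * Ab
Qb = 9.6 * 61.4 * 0.264
Qb = 155.61 kN


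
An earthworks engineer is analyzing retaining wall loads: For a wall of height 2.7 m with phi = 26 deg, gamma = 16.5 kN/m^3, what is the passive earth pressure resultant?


Compute passive earth pressure coefficient:
Kp = tan^2(45 + phi/2) = tan^2(58.0) = 2.561071
Compute passive force:
Pp = 0.5 * Kp * gamma * H^2
Pp = 0.5 * 2.561071 * 16.5 * 2.7^2
Pp = 154.03 kN/m


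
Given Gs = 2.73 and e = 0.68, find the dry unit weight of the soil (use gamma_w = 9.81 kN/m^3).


Result: 15.941 kN/m^3

Derivation:
Using gamma_d = Gs * gamma_w / (1 + e)
gamma_d = 2.73 * 9.81 / (1 + 0.68)
gamma_d = 2.73 * 9.81 / 1.68
gamma_d = 15.941 kN/m^3


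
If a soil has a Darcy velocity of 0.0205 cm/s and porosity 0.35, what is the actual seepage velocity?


Using v_s = v_d / n
v_s = 0.0205 / 0.35
v_s = 0.05857 cm/s


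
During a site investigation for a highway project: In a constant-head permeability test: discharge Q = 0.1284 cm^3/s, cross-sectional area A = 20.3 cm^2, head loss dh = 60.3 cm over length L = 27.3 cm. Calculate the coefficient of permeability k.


Compute hydraulic gradient:
i = dh / L = 60.3 / 27.3 = 2.20879
Then apply Darcy's law:
k = Q / (A * i)
k = 0.1284 / (20.3 * 2.20879)
k = 0.1284 / 44.8385
k = 0.002864 cm/s


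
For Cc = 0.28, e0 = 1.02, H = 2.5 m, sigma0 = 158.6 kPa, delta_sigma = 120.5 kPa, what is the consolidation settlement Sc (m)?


Using Sc = Cc * H / (1 + e0) * log10((sigma0 + delta_sigma) / sigma0)
Stress ratio = (158.6 + 120.5) / 158.6 = 1.75977
log10(1.75977) = 0.245457
Cc * H / (1 + e0) = 0.28 * 2.5 / (1 + 1.02) = 0.346535
Sc = 0.346535 * 0.245457
Sc = 0.0851 m


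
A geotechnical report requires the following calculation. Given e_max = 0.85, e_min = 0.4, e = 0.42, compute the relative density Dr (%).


Using Dr = (e_max - e) / (e_max - e_min) * 100
e_max - e = 0.85 - 0.42 = 0.43
e_max - e_min = 0.85 - 0.4 = 0.45
Dr = 0.43 / 0.45 * 100
Dr = 95.56 %


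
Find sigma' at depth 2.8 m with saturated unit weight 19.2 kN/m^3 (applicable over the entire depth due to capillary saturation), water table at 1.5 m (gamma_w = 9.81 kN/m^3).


Total stress = gamma_sat * depth
sigma = 19.2 * 2.8 = 53.76 kPa
Pore water pressure u = gamma_w * (depth - d_wt)
u = 9.81 * (2.8 - 1.5) = 12.753 kPa
Effective stress = sigma - u
sigma' = 53.76 - 12.753 = 41.01 kPa


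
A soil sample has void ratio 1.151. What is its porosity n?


Using the relation n = e / (1 + e)
n = 1.151 / (1 + 1.151)
n = 1.151 / 2.151
n = 0.5351


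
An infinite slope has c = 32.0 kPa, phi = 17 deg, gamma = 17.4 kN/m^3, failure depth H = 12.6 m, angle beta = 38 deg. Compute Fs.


Using Fs = c / (gamma*H*sin(beta)*cos(beta)) + tan(phi)/tan(beta)
Cohesion contribution = 32.0 / (17.4*12.6*sin(38)*cos(38))
Cohesion contribution = 0.300854
Friction contribution = tan(17)/tan(38) = 0.391317
Fs = 0.300854 + 0.391317
Fs = 0.692
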